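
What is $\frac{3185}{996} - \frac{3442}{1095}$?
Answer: $\frac{19781}{363540} \approx 0.054412$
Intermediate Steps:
$\frac{3185}{996} - \frac{3442}{1095} = \frac{19781}{363540}$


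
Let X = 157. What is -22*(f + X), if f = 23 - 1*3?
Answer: -3894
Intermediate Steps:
f = 20 (f = 23 - 3 = 20)
-22*(f + X) = -22*(20 + 157) = -22*177 = -3894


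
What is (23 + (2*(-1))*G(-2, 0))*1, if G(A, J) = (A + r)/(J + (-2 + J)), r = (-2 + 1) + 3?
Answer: 23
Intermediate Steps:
r = 2 (r = -1 + 3 = 2)
G(A, J) = (2 + A)/(-2 + 2*J) (G(A, J) = (A + 2)/(J + (-2 + J)) = (2 + A)/(-2 + 2*J))
(23 + (2*(-1))*G(-2, 0))*1 = (23 + (2*(-1))*((2 - 2)/(2*(-1 + 0))))*1 = (23 - 0/(-1))*1 = (23 - (-1)*0)*1 = (23 - 2*0)*1 = (23 + 0)*1 = 23*1 = 23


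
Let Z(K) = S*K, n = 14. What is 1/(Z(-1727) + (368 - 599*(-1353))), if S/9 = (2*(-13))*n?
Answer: 1/6468467 ≈ 1.5460e-7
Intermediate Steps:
S = -3276 (S = 9*((2*(-13))*14) = 9*(-26*14) = 9*(-364) = -3276)
Z(K) = -3276*K
1/(Z(-1727) + (368 - 599*(-1353))) = 1/(-3276*(-1727) + (368 - 599*(-1353))) = 1/(5657652 + (368 + 810447)) = 1/(5657652 + 810815) = 1/6468467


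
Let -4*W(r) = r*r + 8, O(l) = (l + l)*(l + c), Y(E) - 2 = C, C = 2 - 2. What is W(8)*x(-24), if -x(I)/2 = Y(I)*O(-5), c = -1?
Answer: 4320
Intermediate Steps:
C = 0
Y(E) = 2 (Y(E) = 2 + 0 = 2)
O(l) = 2*l*(-1 + l) (O(l) = (l + l)*(l - 1) = (2*l)*(-1 + l) = 2*l*(-1 + l))
x(I) = -240 (x(I) = -4*2*(-5)*(-1 - 5) = -4*2*(-5)*(-6) = -4*60 = -2*120 = -240)
W(r) = -2 - r²/4 (W(r) = -(r*r + 8)/4 = -(r² + 8)/4 = -(8 + r²)/4 = -2 - r²/4)
W(8)*x(-24) = (-2 - ¼*8²)*(-240) = (-2 - ¼*64)*(-240) = (-2 - 16)*(-240) = -18*(-240) = 4320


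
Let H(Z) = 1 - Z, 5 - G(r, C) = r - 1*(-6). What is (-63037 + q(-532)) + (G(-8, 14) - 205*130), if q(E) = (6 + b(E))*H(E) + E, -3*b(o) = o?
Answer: 22514/3 ≈ 7504.7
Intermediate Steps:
G(r, C) = -1 - r (G(r, C) = 5 - (r - 1*(-6)) = 5 - (r + 6) = 5 - (6 + r) = 5 + (-6 - r) = -1 - r)
b(o) = -o/3
q(E) = E + (1 - E)*(6 - E/3) (q(E) = (6 - E/3)*(1 - E) + E = (1 - E)*(6 - E/3) + E = E + (1 - E)*(6 - E/3))
(-63037 + q(-532)) + (G(-8, 14) - 205*130) = (-63037 + (6 - 16/3*(-532) + (⅓)*(-532)²)) + ((-1 - 1*(-8)) - 205*130) = (-63037 + (6 + 8512/3 + (⅓)*283024)) + ((-1 + 8) - 26650) = (-63037 + (6 + 8512/3 + 283024/3)) + (7 - 26650) = (-63037 + 291554/3) - 26643 = 102443/3 - 26643 = 22514/3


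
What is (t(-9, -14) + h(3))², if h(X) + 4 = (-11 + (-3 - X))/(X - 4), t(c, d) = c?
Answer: 16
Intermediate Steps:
h(X) = -4 + (-14 - X)/(-4 + X) (h(X) = -4 + (-11 + (-3 - X))/(X - 4) = -4 + (-14 - X)/(-4 + X))
(t(-9, -14) + h(3))² = (-9 + (2 - 5*3)/(-4 + 3))² = (-9 + (2 - 15)/(-1))² = (-9 - 1*(-13))² = (-9 + 13)² = 4² = 16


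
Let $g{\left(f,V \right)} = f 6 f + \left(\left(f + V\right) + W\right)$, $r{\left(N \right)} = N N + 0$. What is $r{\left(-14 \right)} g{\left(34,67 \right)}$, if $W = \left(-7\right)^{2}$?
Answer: $1388856$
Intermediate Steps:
$W = 49$
$r{\left(N \right)} = N^{2}$ ($r{\left(N \right)} = N^{2} + 0 = N^{2}$)
$g{\left(f,V \right)} = 49 + V + f + 6 f^{2}$ ($g{\left(f,V \right)} = f 6 f + \left(\left(f + V\right) + 49\right) = 6 f f + \left(\left(V + f\right) + 49\right) = 6 f^{2} + \left(49 + V + f\right) = 49 + V + f + 6 f^{2}$)
$r{\left(-14 \right)} g{\left(34,67 \right)} = \left(-14\right)^{2} \left(49 + 67 + 34 + 6 \cdot 34^{2}\right) = 196 \left(49 + 67 + 34 + 6 \cdot 1156\right) = 196 \left(49 + 67 + 34 + 6936\right) = 196 \cdot 7086 = 1388856$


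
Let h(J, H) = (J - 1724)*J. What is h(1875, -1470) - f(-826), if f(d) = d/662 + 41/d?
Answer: 77408428459/273406 ≈ 2.8313e+5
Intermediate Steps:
h(J, H) = J*(-1724 + J) (h(J, H) = (-1724 + J)*J = J*(-1724 + J))
f(d) = 41/d + d/662 (f(d) = d*(1/662) + 41/d = d/662 + 41/d = 41/d + d/662)
h(1875, -1470) - f(-826) = 1875*(-1724 + 1875) - (41/(-826) + (1/662)*(-826)) = 1875*151 - (41*(-1/826) - 413/331) = 283125 - (-41/826 - 413/331) = 283125 - 1*(-354709/273406) = 283125 + 354709/273406 = 77408428459/273406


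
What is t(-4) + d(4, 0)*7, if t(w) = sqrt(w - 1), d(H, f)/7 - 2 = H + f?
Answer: 294 + I*sqrt(5) ≈ 294.0 + 2.2361*I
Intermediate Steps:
d(H, f) = 14 + 7*H + 7*f (d(H, f) = 14 + 7*(H + f) = 14 + (7*H + 7*f) = 14 + 7*H + 7*f)
t(w) = sqrt(-1 + w)
t(-4) + d(4, 0)*7 = sqrt(-1 - 4) + (14 + 7*4 + 7*0)*7 = sqrt(-5) + (14 + 28 + 0)*7 = I*sqrt(5) + 42*7 = I*sqrt(5) + 294 = 294 + I*sqrt(5)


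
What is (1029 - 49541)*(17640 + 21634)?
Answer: -1905260288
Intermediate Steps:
(1029 - 49541)*(17640 + 21634) = -48512*39274 = -1905260288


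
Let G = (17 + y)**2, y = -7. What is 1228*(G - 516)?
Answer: -510848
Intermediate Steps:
G = 100 (G = (17 - 7)**2 = 10**2 = 100)
1228*(G - 516) = 1228*(100 - 516) = 1228*(-416) = -510848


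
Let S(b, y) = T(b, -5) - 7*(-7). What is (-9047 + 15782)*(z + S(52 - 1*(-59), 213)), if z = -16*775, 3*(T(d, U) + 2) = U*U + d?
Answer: -82892135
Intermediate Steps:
T(d, U) = -2 + d/3 + U²/3 (T(d, U) = -2 + (U*U + d)/3 = -2 + (U² + d)/3 = -2 + (d + U²)/3 = -2 + (d/3 + U²/3) = -2 + d/3 + U²/3)
S(b, y) = 166/3 + b/3 (S(b, y) = (-2 + b/3 + (⅓)*(-5)²) - 7*(-7) = (-2 + b/3 + (⅓)*25) + 49 = (-2 + b/3 + 25/3) + 49 = (19/3 + b/3) + 49 = 166/3 + b/3)
z = -12400
(-9047 + 15782)*(z + S(52 - 1*(-59), 213)) = (-9047 + 15782)*(-12400 + (166/3 + (52 - 1*(-59))/3)) = 6735*(-12400 + (166/3 + (52 + 59)/3)) = 6735*(-12400 + (166/3 + (⅓)*111)) = 6735*(-12400 + (166/3 + 37)) = 6735*(-12400 + 277/3) = 6735*(-36923/3) = -82892135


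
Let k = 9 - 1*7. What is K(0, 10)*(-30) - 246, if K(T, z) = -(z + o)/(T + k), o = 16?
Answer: 144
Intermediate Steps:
k = 2 (k = 9 - 7 = 2)
K(T, z) = -(16 + z)/(2 + T) (K(T, z) = -(z + 16)/(T + 2) = -(16 + z)/(2 + T))
K(0, 10)*(-30) - 246 = ((-16 - 1*10)/(2 + 0))*(-30) - 246 = ((-16 - 10)/2)*(-30) - 246 = ((1/2)*(-26))*(-30) - 246 = -13*(-30) - 246 = 390 - 246 = 144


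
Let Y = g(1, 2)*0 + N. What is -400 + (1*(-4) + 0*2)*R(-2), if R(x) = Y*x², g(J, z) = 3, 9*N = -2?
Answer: -3568/9 ≈ -396.44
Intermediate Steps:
N = -2/9 (N = (⅑)*(-2) = -2/9 ≈ -0.22222)
Y = -2/9 (Y = 3*0 - 2/9 = 0 - 2/9 = -2/9 ≈ -0.22222)
R(x) = -2*x²/9
-400 + (1*(-4) + 0*2)*R(-2) = -400 + (1*(-4) + 0*2)*(-2/9*(-2)²) = -400 + (-4 + 0)*(-2/9*4) = -400 - 4*(-8/9) = -400 + 32/9 = -3568/9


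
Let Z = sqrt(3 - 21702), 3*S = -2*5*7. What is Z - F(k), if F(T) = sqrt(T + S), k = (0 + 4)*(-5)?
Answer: I*(-sqrt(390) + 9*sqrt(2411))/3 ≈ 140.72*I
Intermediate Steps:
S = -70/3 (S = (-2*5*7)/3 = (-10*7)/3 = (1/3)*(-70) = -70/3 ≈ -23.333)
k = -20 (k = 4*(-5) = -20)
F(T) = sqrt(-70/3 + T) (F(T) = sqrt(T - 70/3) = sqrt(-70/3 + T))
Z = 3*I*sqrt(2411) (Z = sqrt(-21699) = 3*I*sqrt(2411) ≈ 147.31*I)
Z - F(k) = 3*I*sqrt(2411) - sqrt(-210 + 9*(-20))/3 = 3*I*sqrt(2411) - sqrt(-210 - 180)/3 = 3*I*sqrt(2411) - sqrt(-390)/3 = 3*I*sqrt(2411) - I*sqrt(390)/3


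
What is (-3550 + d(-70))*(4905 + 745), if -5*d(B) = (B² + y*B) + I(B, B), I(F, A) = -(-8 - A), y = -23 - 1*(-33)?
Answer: -24733440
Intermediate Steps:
y = 10 (y = -23 + 33 = 10)
I(F, A) = 8 + A
d(B) = -8/5 - 11*B/5 - B²/5 (d(B) = -((B² + 10*B) + (8 + B))/5 = -(8 + B² + 11*B)/5 = -8/5 - 11*B/5 - B²/5)
(-3550 + d(-70))*(4905 + 745) = (-3550 + (-8/5 - 11/5*(-70) - ⅕*(-70)²))*(4905 + 745) = (-3550 + (-8/5 + 154 - ⅕*4900))*5650 = (-3550 + (-8/5 + 154 - 980))*5650 = (-3550 - 4138/5)*5650 = -21888/5*5650 = -24733440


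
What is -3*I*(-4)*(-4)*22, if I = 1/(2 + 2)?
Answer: -264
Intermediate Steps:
I = ¼ (I = 1/4 = ¼ ≈ 0.25000)
-3*I*(-4)*(-4)*22 = -3*(¼)*(-4)*(-4)*22 = -(-3)*(-4)*22 = -3*4*22 = -12*22 = -264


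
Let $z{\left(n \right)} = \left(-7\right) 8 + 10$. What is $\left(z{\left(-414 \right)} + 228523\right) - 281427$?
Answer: $-52950$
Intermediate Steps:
$z{\left(n \right)} = -46$ ($z{\left(n \right)} = -56 + 10 = -46$)
$\left(z{\left(-414 \right)} + 228523\right) - 281427 = \left(-46 + 228523\right) - 281427 = 228477 - 281427 = -52950$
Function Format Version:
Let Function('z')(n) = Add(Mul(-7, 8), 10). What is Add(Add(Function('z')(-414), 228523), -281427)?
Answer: -52950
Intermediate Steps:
Function('z')(n) = -46 (Function('z')(n) = Add(-56, 10) = -46)
Add(Add(Function('z')(-414), 228523), -281427) = Add(Add(-46, 228523), -281427) = Add(228477, -281427) = -52950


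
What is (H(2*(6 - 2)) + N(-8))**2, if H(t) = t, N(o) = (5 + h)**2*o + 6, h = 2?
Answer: 142884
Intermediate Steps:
N(o) = 6 + 49*o (N(o) = (5 + 2)**2*o + 6 = 7**2*o + 6 = 49*o + 6 = 6 + 49*o)
(H(2*(6 - 2)) + N(-8))**2 = (2*(6 - 2) + (6 + 49*(-8)))**2 = (2*4 + (6 - 392))**2 = (8 - 386)**2 = (-378)**2 = 142884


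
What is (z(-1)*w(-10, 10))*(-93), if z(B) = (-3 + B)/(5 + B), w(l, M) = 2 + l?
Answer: -744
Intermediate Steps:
z(B) = (-3 + B)/(5 + B)
(z(-1)*w(-10, 10))*(-93) = (((-3 - 1)/(5 - 1))*(2 - 10))*(-93) = ((-4/4)*(-8))*(-93) = (((1/4)*(-4))*(-8))*(-93) = -1*(-8)*(-93) = 8*(-93) = -744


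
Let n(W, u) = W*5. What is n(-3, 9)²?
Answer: 225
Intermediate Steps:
n(W, u) = 5*W
n(-3, 9)² = (5*(-3))² = (-15)² = 225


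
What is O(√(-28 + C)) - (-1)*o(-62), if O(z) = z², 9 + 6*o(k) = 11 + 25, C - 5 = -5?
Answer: -47/2 ≈ -23.500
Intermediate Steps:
C = 0 (C = 5 - 5 = 0)
o(k) = 9/2 (o(k) = -3/2 + (11 + 25)/6 = -3/2 + (⅙)*36 = -3/2 + 6 = 9/2)
O(√(-28 + C)) - (-1)*o(-62) = (√(-28 + 0))² - (-1)*9/2 = (√(-28))² - 1*(-9/2) = (2*I*√7)² + 9/2 = -28 + 9/2 = -47/2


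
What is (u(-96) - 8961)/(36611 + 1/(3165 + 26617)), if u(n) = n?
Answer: -89911858/363449601 ≈ -0.24738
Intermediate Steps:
(u(-96) - 8961)/(36611 + 1/(3165 + 26617)) = (-96 - 8961)/(36611 + 1/(3165 + 26617)) = -9057/(36611 + 1/29782) = -9057/1090348803/29782 = -9057*29782/1090348803 = -89911858/363449601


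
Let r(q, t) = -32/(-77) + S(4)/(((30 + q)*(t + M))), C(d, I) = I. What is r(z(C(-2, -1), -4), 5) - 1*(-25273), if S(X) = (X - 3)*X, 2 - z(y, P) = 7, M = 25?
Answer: 729770029/28875 ≈ 25273.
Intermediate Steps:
z(y, P) = -5 (z(y, P) = 2 - 1*7 = 2 - 7 = -5)
S(X) = X*(-3 + X) (S(X) = (-3 + X)*X = X*(-3 + X))
r(q, t) = 32/77 + 4/((25 + t)*(30 + q)) (r(q, t) = -32/(-77) + (4*(-3 + 4))/(((30 + q)*(t + 25))) = -32*(-1/77) + (4*1)/(((30 + q)*(25 + t))) = 32/77 + 4/(((25 + t)*(30 + q))) = 32/77 + 4*(1/((25 + t)*(30 + q))) = 32/77 + 4/((25 + t)*(30 + q)))
r(z(C(-2, -1), -4), 5) - 1*(-25273) = 4*(6077 + 200*(-5) + 240*5 + 8*(-5)*5)/(77*(750 + 25*(-5) + 30*5 - 5*5)) - 1*(-25273) = 4*(6077 - 1000 + 1200 - 200)/(77*(750 - 125 + 150 - 25)) + 25273 = (4/77)*6077/750 + 25273 = (4/77)*(1/750)*6077 + 25273 = 12154/28875 + 25273 = 729770029/28875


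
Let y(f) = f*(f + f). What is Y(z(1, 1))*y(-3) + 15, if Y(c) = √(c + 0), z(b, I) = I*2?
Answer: 15 + 18*√2 ≈ 40.456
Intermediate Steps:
z(b, I) = 2*I
Y(c) = √c
y(f) = 2*f² (y(f) = f*(2*f) = 2*f²)
Y(z(1, 1))*y(-3) + 15 = √(2*1)*(2*(-3)²) + 15 = √2*(2*9) + 15 = √2*18 + 15 = 18*√2 + 15 = 15 + 18*√2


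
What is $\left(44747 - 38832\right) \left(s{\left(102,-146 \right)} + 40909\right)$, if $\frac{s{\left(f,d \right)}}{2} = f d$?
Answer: $65804375$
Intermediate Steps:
$s{\left(f,d \right)} = 2 d f$ ($s{\left(f,d \right)} = 2 f d = 2 d f$)
$\left(44747 - 38832\right) \left(s{\left(102,-146 \right)} + 40909\right) = \left(44747 - 38832\right) \left(2 \left(-146\right) 102 + 40909\right) = 5915 \left(-29784 + 40909\right) = 5915 \cdot 11125 = 65804375$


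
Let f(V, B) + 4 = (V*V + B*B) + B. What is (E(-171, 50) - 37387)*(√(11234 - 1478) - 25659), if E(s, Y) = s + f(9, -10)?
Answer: 959415669 - 224346*√271 ≈ 9.5572e+8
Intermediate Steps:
f(V, B) = -4 + B + B² + V² (f(V, B) = -4 + ((V*V + B*B) + B) = -4 + ((V² + B²) + B) = -4 + ((B² + V²) + B) = -4 + (B + B² + V²) = -4 + B + B² + V²)
E(s, Y) = 167 + s (E(s, Y) = s + (-4 - 10 + (-10)² + 9²) = s + (-4 - 10 + 100 + 81) = s + 167 = 167 + s)
(E(-171, 50) - 37387)*(√(11234 - 1478) - 25659) = ((167 - 171) - 37387)*(√(11234 - 1478) - 25659) = (-4 - 37387)*(√9756 - 25659) = -37391*(6*√271 - 25659) = -37391*(-25659 + 6*√271) = 959415669 - 224346*√271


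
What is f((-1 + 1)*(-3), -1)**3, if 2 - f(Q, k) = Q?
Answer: 8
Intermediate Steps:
f(Q, k) = 2 - Q
f((-1 + 1)*(-3), -1)**3 = (2 - (-1 + 1)*(-3))**3 = (2 - 0*(-3))**3 = (2 - 1*0)**3 = (2 + 0)**3 = 2**3 = 8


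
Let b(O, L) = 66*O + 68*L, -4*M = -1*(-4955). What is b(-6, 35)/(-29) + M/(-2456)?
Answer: -19347121/284896 ≈ -67.909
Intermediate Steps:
M = -4955/4 (M = -(-1)*(-4955)/4 = -1/4*4955 = -4955/4 ≈ -1238.8)
b(-6, 35)/(-29) + M/(-2456) = (66*(-6) + 68*35)/(-29) - 4955/4/(-2456) = (-396 + 2380)*(-1/29) - 4955/4*(-1/2456) = 1984*(-1/29) + 4955/9824 = -1984/29 + 4955/9824 = -19347121/284896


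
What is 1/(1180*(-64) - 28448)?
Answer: -1/103968 ≈ -9.6184e-6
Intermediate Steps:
1/(1180*(-64) - 28448) = 1/(-75520 - 28448) = 1/(-103968) = -1/103968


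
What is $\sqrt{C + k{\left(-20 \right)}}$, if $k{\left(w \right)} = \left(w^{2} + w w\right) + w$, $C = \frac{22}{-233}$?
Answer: $\frac{\sqrt{42340294}}{233} \approx 27.927$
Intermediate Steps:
$C = - \frac{22}{233}$ ($C = 22 \left(- \frac{1}{233}\right) = - \frac{22}{233} \approx -0.094421$)
$k{\left(w \right)} = w + 2 w^{2}$ ($k{\left(w \right)} = \left(w^{2} + w^{2}\right) + w = 2 w^{2} + w = w + 2 w^{2}$)
$\sqrt{C + k{\left(-20 \right)}} = \sqrt{- \frac{22}{233} - 20 \left(1 + 2 \left(-20\right)\right)} = \sqrt{- \frac{22}{233} - 20 \left(1 - 40\right)} = \sqrt{- \frac{22}{233} - -780} = \sqrt{- \frac{22}{233} + 780} = \sqrt{\frac{181718}{233}} = \frac{\sqrt{42340294}}{233}$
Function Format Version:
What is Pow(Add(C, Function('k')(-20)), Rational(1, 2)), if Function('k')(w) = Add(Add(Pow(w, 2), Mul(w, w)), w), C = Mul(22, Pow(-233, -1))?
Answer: Mul(Rational(1, 233), Pow(42340294, Rational(1, 2))) ≈ 27.927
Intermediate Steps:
C = Rational(-22, 233) (C = Mul(22, Rational(-1, 233)) = Rational(-22, 233) ≈ -0.094421)
Function('k')(w) = Add(w, Mul(2, Pow(w, 2))) (Function('k')(w) = Add(Add(Pow(w, 2), Pow(w, 2)), w) = Add(Mul(2, Pow(w, 2)), w) = Add(w, Mul(2, Pow(w, 2))))
Pow(Add(C, Function('k')(-20)), Rational(1, 2)) = Pow(Add(Rational(-22, 233), Mul(-20, Add(1, Mul(2, -20)))), Rational(1, 2)) = Pow(Add(Rational(-22, 233), Mul(-20, Add(1, -40))), Rational(1, 2)) = Pow(Add(Rational(-22, 233), Mul(-20, -39)), Rational(1, 2)) = Pow(Add(Rational(-22, 233), 780), Rational(1, 2)) = Pow(Rational(181718, 233), Rational(1, 2)) = Mul(Rational(1, 233), Pow(42340294, Rational(1, 2)))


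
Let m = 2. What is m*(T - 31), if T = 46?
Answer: 30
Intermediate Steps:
m*(T - 31) = 2*(46 - 31) = 2*15 = 30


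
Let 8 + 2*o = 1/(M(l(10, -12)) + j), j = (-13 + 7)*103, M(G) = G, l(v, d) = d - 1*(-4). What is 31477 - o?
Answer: 39414213/1252 ≈ 31481.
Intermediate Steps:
l(v, d) = 4 + d (l(v, d) = d + 4 = 4 + d)
j = -618 (j = -6*103 = -618)
o = -5009/1252 (o = -4 + 1/(2*((4 - 12) - 618)) = -4 + 1/(2*(-8 - 618)) = -4 + (1/2)/(-626) = -4 + (1/2)*(-1/626) = -4 - 1/1252 = -5009/1252 ≈ -4.0008)
31477 - o = 31477 - 1*(-5009/1252) = 31477 + 5009/1252 = 39414213/1252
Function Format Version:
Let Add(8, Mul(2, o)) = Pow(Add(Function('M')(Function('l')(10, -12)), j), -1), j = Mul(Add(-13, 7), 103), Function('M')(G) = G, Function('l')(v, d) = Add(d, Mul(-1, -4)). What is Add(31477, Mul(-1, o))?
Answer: Rational(39414213, 1252) ≈ 31481.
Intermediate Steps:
Function('l')(v, d) = Add(4, d) (Function('l')(v, d) = Add(d, 4) = Add(4, d))
j = -618 (j = Mul(-6, 103) = -618)
o = Rational(-5009, 1252) (o = Add(-4, Mul(Rational(1, 2), Pow(Add(Add(4, -12), -618), -1))) = Add(-4, Mul(Rational(1, 2), Pow(Add(-8, -618), -1))) = Add(-4, Mul(Rational(1, 2), Pow(-626, -1))) = Add(-4, Mul(Rational(1, 2), Rational(-1, 626))) = Add(-4, Rational(-1, 1252)) = Rational(-5009, 1252) ≈ -4.0008)
Add(31477, Mul(-1, o)) = Add(31477, Mul(-1, Rational(-5009, 1252))) = Add(31477, Rational(5009, 1252)) = Rational(39414213, 1252)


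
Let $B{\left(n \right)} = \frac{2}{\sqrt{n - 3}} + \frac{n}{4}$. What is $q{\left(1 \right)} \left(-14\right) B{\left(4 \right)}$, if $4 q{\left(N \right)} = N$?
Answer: $- \frac{21}{2} \approx -10.5$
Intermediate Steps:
$B{\left(n \right)} = \frac{2}{\sqrt{-3 + n}} + \frac{n}{4}$ ($B{\left(n \right)} = \frac{2}{\sqrt{-3 + n}} + n \frac{1}{4} = \frac{2}{\sqrt{-3 + n}} + \frac{n}{4}$)
$q{\left(N \right)} = \frac{N}{4}$
$q{\left(1 \right)} \left(-14\right) B{\left(4 \right)} = \frac{1}{4} \cdot 1 \left(-14\right) \left(\frac{2}{\sqrt{-3 + 4}} + \frac{1}{4} \cdot 4\right) = \frac{1}{4} \left(-14\right) \left(2 \frac{1}{\sqrt{1}} + 1\right) = - \frac{7 \left(2 \cdot 1 + 1\right)}{2} = - \frac{7 \left(2 + 1\right)}{2} = \left(- \frac{7}{2}\right) 3 = - \frac{21}{2}$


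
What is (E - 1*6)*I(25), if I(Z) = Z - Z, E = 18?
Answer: 0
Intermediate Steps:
I(Z) = 0
(E - 1*6)*I(25) = (18 - 1*6)*0 = (18 - 6)*0 = 12*0 = 0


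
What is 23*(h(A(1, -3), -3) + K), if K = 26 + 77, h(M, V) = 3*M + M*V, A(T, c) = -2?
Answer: 2369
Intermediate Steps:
K = 103
23*(h(A(1, -3), -3) + K) = 23*(-2*(3 - 3) + 103) = 23*(-2*0 + 103) = 23*(0 + 103) = 23*103 = 2369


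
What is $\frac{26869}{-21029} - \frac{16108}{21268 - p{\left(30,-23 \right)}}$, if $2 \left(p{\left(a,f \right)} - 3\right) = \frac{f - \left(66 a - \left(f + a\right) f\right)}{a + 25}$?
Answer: $- \frac{50084815193}{24617746053} \approx -2.0345$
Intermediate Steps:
$p{\left(a,f \right)} = 3 + \frac{f - 66 a + f \left(a + f\right)}{2 \left(25 + a\right)}$ ($p{\left(a,f \right)} = 3 + \frac{\left(f - \left(66 a - \left(f + a\right) f\right)\right) \frac{1}{a + 25}}{2} = 3 + \frac{\left(f - \left(66 a - \left(a + f\right) f\right)\right) \frac{1}{25 + a}}{2} = 3 + \frac{\left(f - \left(66 a - f \left(a + f\right)\right)\right) \frac{1}{25 + a}}{2} = 3 + \frac{\left(f - 66 a + f \left(a + f\right)\right) \frac{1}{25 + a}}{2} = 3 + \frac{\frac{1}{25 + a} \left(f - 66 a + f \left(a + f\right)\right)}{2} = 3 + \frac{f - 66 a + f \left(a + f\right)}{2 \left(25 + a\right)}$)
$\frac{26869}{-21029} - \frac{16108}{21268 - p{\left(30,-23 \right)}} = \frac{26869}{-21029} - \frac{16108}{21268 - \frac{150 - 23 + \left(-23\right)^{2} - 1800 + 30 \left(-23\right)}{2 \left(25 + 30\right)}} = 26869 \left(- \frac{1}{21029}\right) - \frac{16108}{21268 - \frac{150 - 23 + 529 - 1800 - 690}{2 \cdot 55}} = - \frac{26869}{21029} - \frac{16108}{21268 - \frac{1}{2} \cdot \frac{1}{55} \left(-1834\right)} = - \frac{26869}{21029} - \frac{16108}{21268 - - \frac{917}{55}} = - \frac{26869}{21029} - \frac{16108}{21268 + \frac{917}{55}} = - \frac{26869}{21029} - \frac{16108}{\frac{1170657}{55}} = - \frac{26869}{21029} - \frac{885940}{1170657} = - \frac{50084815193}{24617746053}$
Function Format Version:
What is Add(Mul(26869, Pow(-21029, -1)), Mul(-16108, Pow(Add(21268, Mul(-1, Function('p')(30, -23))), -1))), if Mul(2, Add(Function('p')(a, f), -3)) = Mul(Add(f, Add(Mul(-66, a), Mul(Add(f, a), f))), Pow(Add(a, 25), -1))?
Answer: Rational(-50084815193, 24617746053) ≈ -2.0345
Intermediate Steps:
Function('p')(a, f) = Add(3, Mul(Rational(1, 2), Pow(Add(25, a), -1), Add(f, Mul(-66, a), Mul(f, Add(a, f))))) (Function('p')(a, f) = Add(3, Mul(Rational(1, 2), Mul(Add(f, Add(Mul(-66, a), Mul(Add(f, a), f))), Pow(Add(a, 25), -1)))) = Add(3, Mul(Rational(1, 2), Mul(Add(f, Add(Mul(-66, a), Mul(Add(a, f), f))), Pow(Add(25, a), -1)))) = Add(3, Mul(Rational(1, 2), Mul(Add(f, Add(Mul(-66, a), Mul(f, Add(a, f)))), Pow(Add(25, a), -1)))) = Add(3, Mul(Rational(1, 2), Mul(Add(f, Mul(-66, a), Mul(f, Add(a, f))), Pow(Add(25, a), -1)))) = Add(3, Mul(Rational(1, 2), Mul(Pow(Add(25, a), -1), Add(f, Mul(-66, a), Mul(f, Add(a, f)))))) = Add(3, Mul(Rational(1, 2), Pow(Add(25, a), -1), Add(f, Mul(-66, a), Mul(f, Add(a, f))))))
Add(Mul(26869, Pow(-21029, -1)), Mul(-16108, Pow(Add(21268, Mul(-1, Function('p')(30, -23))), -1))) = Add(Mul(26869, Pow(-21029, -1)), Mul(-16108, Pow(Add(21268, Mul(-1, Mul(Rational(1, 2), Pow(Add(25, 30), -1), Add(150, -23, Pow(-23, 2), Mul(-60, 30), Mul(30, -23))))), -1))) = Add(Mul(26869, Rational(-1, 21029)), Mul(-16108, Pow(Add(21268, Mul(-1, Mul(Rational(1, 2), Pow(55, -1), Add(150, -23, 529, -1800, -690)))), -1))) = Add(Rational(-26869, 21029), Mul(-16108, Pow(Add(21268, Mul(-1, Mul(Rational(1, 2), Rational(1, 55), -1834))), -1))) = Add(Rational(-26869, 21029), Mul(-16108, Pow(Add(21268, Mul(-1, Rational(-917, 55))), -1))) = Add(Rational(-26869, 21029), Mul(-16108, Pow(Add(21268, Rational(917, 55)), -1))) = Add(Rational(-26869, 21029), Mul(-16108, Pow(Rational(1170657, 55), -1))) = Add(Rational(-26869, 21029), Mul(-16108, Rational(55, 1170657))) = Add(Rational(-26869, 21029), Rational(-885940, 1170657)) = Rational(-50084815193, 24617746053)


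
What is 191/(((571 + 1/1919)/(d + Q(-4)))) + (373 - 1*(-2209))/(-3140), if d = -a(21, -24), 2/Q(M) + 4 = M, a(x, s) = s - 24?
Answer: 10425259823/688131000 ≈ 15.150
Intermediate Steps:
a(x, s) = -24 + s
Q(M) = 2/(-4 + M)
d = 48 (d = -(-24 - 24) = -1*(-48) = 48)
191/(((571 + 1/1919)/(d + Q(-4)))) + (373 - 1*(-2209))/(-3140) = 191/(((571 + 1/1919)/(48 + 2/(-4 - 4)))) + (373 - 1*(-2209))/(-3140) = 191/(((571 + 1/1919)/(48 + 2/(-8)))) + (373 + 2209)*(-1/3140) = 191/((1095750/(1919*(48 + 2*(-⅛))))) + 2582*(-1/3140) = 191/((1095750/(1919*(48 - ¼)))) - 1291/1570 = 191/((1095750/(1919*(191/4)))) - 1291/1570 = 191/(((1095750/1919)*(4/191))) - 1291/1570 = 191/(4383000/366529) - 1291/1570 = 191*(366529/4383000) - 1291/1570 = 70007039/4383000 - 1291/1570 = 10425259823/688131000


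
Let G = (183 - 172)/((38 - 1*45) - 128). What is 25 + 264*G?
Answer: 157/45 ≈ 3.4889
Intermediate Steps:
G = -11/135 (G = 11/((38 - 45) - 128) = 11/(-7 - 128) = 11/(-135) = 11*(-1/135) = -11/135 ≈ -0.081481)
25 + 264*G = 25 + 264*(-11/135) = 25 - 968/45 = 157/45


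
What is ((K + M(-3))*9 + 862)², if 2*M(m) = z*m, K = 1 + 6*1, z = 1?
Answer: 3323329/4 ≈ 8.3083e+5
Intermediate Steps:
K = 7 (K = 1 + 6 = 7)
M(m) = m/2 (M(m) = (1*m)/2 = m/2)
((K + M(-3))*9 + 862)² = ((7 + (½)*(-3))*9 + 862)² = ((7 - 3/2)*9 + 862)² = ((11/2)*9 + 862)² = (99/2 + 862)² = (1823/2)² = 3323329/4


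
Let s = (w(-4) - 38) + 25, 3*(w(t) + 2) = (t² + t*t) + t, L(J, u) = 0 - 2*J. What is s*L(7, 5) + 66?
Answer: 436/3 ≈ 145.33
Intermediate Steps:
L(J, u) = -2*J
w(t) = -2 + t/3 + 2*t²/3 (w(t) = -2 + ((t² + t*t) + t)/3 = -2 + ((t² + t²) + t)/3 = -2 + (2*t² + t)/3 = -2 + (t + 2*t²)/3 = -2 + (t/3 + 2*t²/3) = -2 + t/3 + 2*t²/3)
s = -17/3 (s = ((-2 + (⅓)*(-4) + (⅔)*(-4)²) - 38) + 25 = ((-2 - 4/3 + (⅔)*16) - 38) + 25 = ((-2 - 4/3 + 32/3) - 38) + 25 = (22/3 - 38) + 25 = -92/3 + 25 = -17/3 ≈ -5.6667)
s*L(7, 5) + 66 = -(-34)*7/3 + 66 = -17/3*(-14) + 66 = 238/3 + 66 = 436/3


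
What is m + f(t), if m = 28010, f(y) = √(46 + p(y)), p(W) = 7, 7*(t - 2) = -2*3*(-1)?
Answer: 28010 + √53 ≈ 28017.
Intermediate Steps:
t = 20/7 (t = 2 + (-2*3*(-1))/7 = 2 + (-6*(-1))/7 = 2 + (⅐)*6 = 2 + 6/7 = 20/7 ≈ 2.8571)
f(y) = √53 (f(y) = √(46 + 7) = √53)
m + f(t) = 28010 + √53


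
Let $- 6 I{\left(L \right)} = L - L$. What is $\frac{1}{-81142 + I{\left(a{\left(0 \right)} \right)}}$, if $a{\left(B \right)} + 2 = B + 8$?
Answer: $- \frac{1}{81142} \approx -1.2324 \cdot 10^{-5}$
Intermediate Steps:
$a{\left(B \right)} = 6 + B$ ($a{\left(B \right)} = -2 + \left(B + 8\right) = -2 + \left(8 + B\right) = 6 + B$)
$I{\left(L \right)} = 0$ ($I{\left(L \right)} = - \frac{L - L}{6} = \left(- \frac{1}{6}\right) 0 = 0$)
$\frac{1}{-81142 + I{\left(a{\left(0 \right)} \right)}} = \frac{1}{-81142 + 0} = \frac{1}{-81142} = - \frac{1}{81142}$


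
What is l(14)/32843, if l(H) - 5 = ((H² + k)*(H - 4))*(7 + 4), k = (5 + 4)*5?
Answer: 26515/32843 ≈ 0.80733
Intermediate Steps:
k = 45 (k = 9*5 = 45)
l(H) = 5 + 11*(-4 + H)*(45 + H²) (l(H) = 5 + ((H² + 45)*(H - 4))*(7 + 4) = 5 + ((45 + H²)*(-4 + H))*11 = 5 + ((-4 + H)*(45 + H²))*11 = 5 + 11*(-4 + H)*(45 + H²))
l(14)/32843 = (-1975 - 44*14² + 11*14³ + 495*14)/32843 = (-1975 - 44*196 + 11*2744 + 6930)*(1/32843) = (-1975 - 8624 + 30184 + 6930)*(1/32843) = 26515*(1/32843) = 26515/32843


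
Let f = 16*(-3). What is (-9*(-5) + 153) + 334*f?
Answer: -15834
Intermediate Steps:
f = -48
(-9*(-5) + 153) + 334*f = (-9*(-5) + 153) + 334*(-48) = (45 + 153) - 16032 = 198 - 16032 = -15834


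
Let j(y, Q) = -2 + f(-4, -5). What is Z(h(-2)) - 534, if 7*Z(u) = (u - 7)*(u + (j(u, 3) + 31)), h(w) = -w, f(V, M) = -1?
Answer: -3888/7 ≈ -555.43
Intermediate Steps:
j(y, Q) = -3 (j(y, Q) = -2 - 1 = -3)
Z(u) = (-7 + u)*(28 + u)/7 (Z(u) = ((u - 7)*(u + (-3 + 31)))/7 = ((-7 + u)*(u + 28))/7 = ((-7 + u)*(28 + u))/7 = (-7 + u)*(28 + u)/7)
Z(h(-2)) - 534 = (-28 + 3*(-1*(-2)) + (-1*(-2))²/7) - 534 = (-28 + 3*2 + (⅐)*2²) - 534 = (-28 + 6 + (⅐)*4) - 534 = (-28 + 6 + 4/7) - 534 = -150/7 - 534 = -3888/7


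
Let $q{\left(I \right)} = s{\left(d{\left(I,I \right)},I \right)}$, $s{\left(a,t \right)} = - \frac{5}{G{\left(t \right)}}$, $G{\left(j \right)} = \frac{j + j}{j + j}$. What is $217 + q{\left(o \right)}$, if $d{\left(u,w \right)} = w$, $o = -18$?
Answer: $212$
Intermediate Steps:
$G{\left(j \right)} = 1$ ($G{\left(j \right)} = \frac{2 j}{2 j} = 2 j \frac{1}{2 j} = 1$)
$s{\left(a,t \right)} = -5$ ($s{\left(a,t \right)} = - \frac{5}{1} = \left(-5\right) 1 = -5$)
$q{\left(I \right)} = -5$
$217 + q{\left(o \right)} = 217 - 5 = 212$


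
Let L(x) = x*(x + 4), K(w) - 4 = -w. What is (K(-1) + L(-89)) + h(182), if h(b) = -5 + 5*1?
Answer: 7570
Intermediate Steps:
h(b) = 0 (h(b) = -5 + 5 = 0)
K(w) = 4 - w
L(x) = x*(4 + x)
(K(-1) + L(-89)) + h(182) = ((4 - 1*(-1)) - 89*(4 - 89)) + 0 = ((4 + 1) - 89*(-85)) + 0 = (5 + 7565) + 0 = 7570 + 0 = 7570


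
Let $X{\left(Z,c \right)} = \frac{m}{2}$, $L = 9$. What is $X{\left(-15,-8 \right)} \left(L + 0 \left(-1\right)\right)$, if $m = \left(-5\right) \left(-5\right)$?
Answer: $\frac{225}{2} \approx 112.5$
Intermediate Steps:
$m = 25$
$X{\left(Z,c \right)} = \frac{25}{2}$
$X{\left(-15,-8 \right)} \left(L + 0 \left(-1\right)\right) = \frac{25 \left(9 + 0 \left(-1\right)\right)}{2} = \frac{25 \left(9 + 0\right)}{2} = \frac{25}{2} \cdot 9 = \frac{225}{2}$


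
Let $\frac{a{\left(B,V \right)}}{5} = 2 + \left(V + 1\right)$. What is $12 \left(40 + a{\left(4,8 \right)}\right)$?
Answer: $1140$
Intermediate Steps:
$a{\left(B,V \right)} = 15 + 5 V$ ($a{\left(B,V \right)} = 5 \left(2 + \left(V + 1\right)\right) = 5 \left(2 + \left(1 + V\right)\right) = 5 \left(3 + V\right) = 15 + 5 V$)
$12 \left(40 + a{\left(4,8 \right)}\right) = 12 \left(40 + \left(15 + 5 \cdot 8\right)\right) = 12 \left(40 + \left(15 + 40\right)\right) = 12 \left(40 + 55\right) = 12 \cdot 95 = 1140$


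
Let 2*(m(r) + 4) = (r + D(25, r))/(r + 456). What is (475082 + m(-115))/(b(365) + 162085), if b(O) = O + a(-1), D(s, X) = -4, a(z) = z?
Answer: 324003077/110790218 ≈ 2.9245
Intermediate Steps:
m(r) = -4 + (-4 + r)/(2*(456 + r)) (m(r) = -4 + ((r - 4)/(r + 456))/2 = -4 + ((-4 + r)/(456 + r))/2 = -4 + (-4 + r)/(2*(456 + r)))
b(O) = -1 + O (b(O) = O - 1 = -1 + O)
(475082 + m(-115))/(b(365) + 162085) = (475082 + (-3652 - 7*(-115))/(2*(456 - 115)))/((-1 + 365) + 162085) = (475082 + (1/2)*(-3652 + 805)/341)/(364 + 162085) = (475082 + (1/2)*(1/341)*(-2847))/162449 = (475082 - 2847/682)*(1/162449) = (324003077/682)*(1/162449) = 324003077/110790218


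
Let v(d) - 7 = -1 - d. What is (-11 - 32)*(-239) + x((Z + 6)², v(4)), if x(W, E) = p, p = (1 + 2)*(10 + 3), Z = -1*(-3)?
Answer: 10316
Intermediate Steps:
v(d) = 6 - d (v(d) = 7 + (-1 - d) = 6 - d)
Z = 3
p = 39 (p = 3*13 = 39)
x(W, E) = 39
(-11 - 32)*(-239) + x((Z + 6)², v(4)) = (-11 - 32)*(-239) + 39 = -43*(-239) + 39 = 10277 + 39 = 10316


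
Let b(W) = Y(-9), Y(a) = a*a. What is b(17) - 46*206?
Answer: -9395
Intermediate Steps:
Y(a) = a²
b(W) = 81 (b(W) = (-9)² = 81)
b(17) - 46*206 = 81 - 46*206 = 81 - 1*9476 = 81 - 9476 = -9395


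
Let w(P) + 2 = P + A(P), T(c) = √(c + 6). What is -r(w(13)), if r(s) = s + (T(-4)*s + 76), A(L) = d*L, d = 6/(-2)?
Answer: -48 + 28*√2 ≈ -8.4020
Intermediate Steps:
d = -3 (d = 6*(-½) = -3)
T(c) = √(6 + c)
A(L) = -3*L
w(P) = -2 - 2*P (w(P) = -2 + (P - 3*P) = -2 - 2*P)
r(s) = 76 + s + s*√2 (r(s) = s + (√(6 - 4)*s + 76) = s + (√2*s + 76) = s + (s*√2 + 76) = s + (76 + s*√2) = 76 + s + s*√2)
-r(w(13)) = -(76 + (-2 - 2*13) + (-2 - 2*13)*√2) = -(76 + (-2 - 26) + (-2 - 26)*√2) = -(76 - 28 - 28*√2) = -(48 - 28*√2) = -48 + 28*√2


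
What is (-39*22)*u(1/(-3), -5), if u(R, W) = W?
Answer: 4290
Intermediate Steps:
(-39*22)*u(1/(-3), -5) = -39*22*(-5) = -858*(-5) = 4290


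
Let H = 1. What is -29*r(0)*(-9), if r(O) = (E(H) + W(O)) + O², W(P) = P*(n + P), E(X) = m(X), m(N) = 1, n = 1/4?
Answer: 261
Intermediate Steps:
n = ¼ ≈ 0.25000
E(X) = 1
W(P) = P*(¼ + P)
r(O) = 1 + O² + O*(¼ + O) (r(O) = (1 + O*(¼ + O)) + O² = 1 + O² + O*(¼ + O))
-29*r(0)*(-9) = -29*(1 + 2*0² + (¼)*0)*(-9) = -29*(1 + 2*0 + 0)*(-9) = -29*(1 + 0 + 0)*(-9) = -29*1*(-9) = -29*(-9) = 261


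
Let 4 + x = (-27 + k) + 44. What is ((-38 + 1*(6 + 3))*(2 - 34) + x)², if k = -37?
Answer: 817216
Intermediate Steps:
x = -24 (x = -4 + ((-27 - 37) + 44) = -4 + (-64 + 44) = -4 - 20 = -24)
((-38 + 1*(6 + 3))*(2 - 34) + x)² = ((-38 + 1*(6 + 3))*(2 - 34) - 24)² = ((-38 + 1*9)*(-32) - 24)² = ((-38 + 9)*(-32) - 24)² = (-29*(-32) - 24)² = (928 - 24)² = 904² = 817216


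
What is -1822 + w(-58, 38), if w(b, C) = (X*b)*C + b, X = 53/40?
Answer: -48003/10 ≈ -4800.3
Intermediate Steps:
X = 53/40 (X = 53*(1/40) = 53/40 ≈ 1.3250)
w(b, C) = b + 53*C*b/40 (w(b, C) = (53*b/40)*C + b = 53*C*b/40 + b = b + 53*C*b/40)
-1822 + w(-58, 38) = -1822 + (1/40)*(-58)*(40 + 53*38) = -1822 + (1/40)*(-58)*(40 + 2014) = -1822 + (1/40)*(-58)*2054 = -1822 - 29783/10 = -48003/10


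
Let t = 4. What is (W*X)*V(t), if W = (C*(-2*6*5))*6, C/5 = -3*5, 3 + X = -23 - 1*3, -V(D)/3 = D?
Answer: 9396000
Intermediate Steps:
V(D) = -3*D
X = -29 (X = -3 + (-23 - 1*3) = -3 + (-23 - 3) = -3 - 26 = -29)
C = -75 (C = 5*(-3*5) = 5*(-15) = -75)
W = 27000 (W = -75*(-2*6)*5*6 = -(-900)*5*6 = -75*(-60)*6 = 4500*6 = 27000)
(W*X)*V(t) = (27000*(-29))*(-3*4) = -783000*(-12) = 9396000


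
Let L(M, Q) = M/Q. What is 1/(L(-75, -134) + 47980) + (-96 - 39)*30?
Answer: -26039049616/6429395 ≈ -4050.0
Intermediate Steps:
1/(L(-75, -134) + 47980) + (-96 - 39)*30 = 1/(-75/(-134) + 47980) + (-96 - 39)*30 = 1/(-75*(-1/134) + 47980) - 135*30 = 1/(75/134 + 47980) - 4050 = 1/(6429395/134) - 4050 = 134/6429395 - 4050 = -26039049616/6429395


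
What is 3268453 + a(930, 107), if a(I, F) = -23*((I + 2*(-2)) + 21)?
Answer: 3246672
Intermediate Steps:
a(I, F) = -391 - 23*I (a(I, F) = -23*((I - 4) + 21) = -23*((-4 + I) + 21) = -23*(17 + I) = -391 - 23*I)
3268453 + a(930, 107) = 3268453 + (-391 - 23*930) = 3268453 + (-391 - 21390) = 3268453 - 21781 = 3246672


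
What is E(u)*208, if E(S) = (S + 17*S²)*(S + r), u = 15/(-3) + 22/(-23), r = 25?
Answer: 28781757888/12167 ≈ 2.3656e+6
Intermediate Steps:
u = -137/23 (u = 15*(-⅓) + 22*(-1/23) = -5 - 22/23 = -137/23 ≈ -5.9565)
E(S) = (25 + S)*(S + 17*S²) (E(S) = (S + 17*S²)*(S + 25) = (S + 17*S²)*(25 + S) = (25 + S)*(S + 17*S²))
E(u)*208 = -137*(25 + 17*(-137/23)² + 426*(-137/23))/23*208 = -137*(25 + 17*(18769/529) - 58362/23)/23*208 = -137*(25 + 319073/529 - 58362/23)/23*208 = -137/23*(-1010028/529)*208 = (138373836/12167)*208 = 28781757888/12167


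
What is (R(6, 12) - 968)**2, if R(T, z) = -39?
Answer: 1014049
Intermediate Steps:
(R(6, 12) - 968)**2 = (-39 - 968)**2 = (-1007)**2 = 1014049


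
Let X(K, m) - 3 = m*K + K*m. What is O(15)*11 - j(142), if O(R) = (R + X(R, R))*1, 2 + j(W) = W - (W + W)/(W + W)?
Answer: 5009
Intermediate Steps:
X(K, m) = 3 + 2*K*m (X(K, m) = 3 + (m*K + K*m) = 3 + (K*m + K*m) = 3 + 2*K*m)
j(W) = -3 + W (j(W) = -2 + (W - (W + W)/(W + W)) = -2 + (W - 2*W/(2*W)) = -2 + (W - 2*W*1/(2*W)) = -2 + (W - 1*1) = -2 + (W - 1) = -2 + (-1 + W) = -3 + W)
O(R) = 3 + R + 2*R² (O(R) = (R + (3 + 2*R*R))*1 = (R + (3 + 2*R²))*1 = (3 + R + 2*R²)*1 = 3 + R + 2*R²)
O(15)*11 - j(142) = (3 + 15 + 2*15²)*11 - (-3 + 142) = (3 + 15 + 2*225)*11 - 1*139 = (3 + 15 + 450)*11 - 139 = 468*11 - 139 = 5148 - 139 = 5009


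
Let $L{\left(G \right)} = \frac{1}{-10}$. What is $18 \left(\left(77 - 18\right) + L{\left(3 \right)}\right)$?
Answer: $\frac{5301}{5} \approx 1060.2$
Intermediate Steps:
$L{\left(G \right)} = - \frac{1}{10}$
$18 \left(\left(77 - 18\right) + L{\left(3 \right)}\right) = 18 \left(\left(77 - 18\right) - \frac{1}{10}\right) = 18 \left(59 - \frac{1}{10}\right) = 18 \cdot \frac{589}{10} = \frac{5301}{5}$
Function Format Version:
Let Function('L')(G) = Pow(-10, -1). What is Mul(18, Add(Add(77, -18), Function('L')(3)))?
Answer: Rational(5301, 5) ≈ 1060.2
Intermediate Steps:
Function('L')(G) = Rational(-1, 10)
Mul(18, Add(Add(77, -18), Function('L')(3))) = Mul(18, Add(Add(77, -18), Rational(-1, 10))) = Mul(18, Add(59, Rational(-1, 10))) = Mul(18, Rational(589, 10)) = Rational(5301, 5)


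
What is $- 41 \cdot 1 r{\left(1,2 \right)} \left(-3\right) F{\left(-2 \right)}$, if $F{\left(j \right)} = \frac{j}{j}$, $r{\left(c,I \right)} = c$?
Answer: $123$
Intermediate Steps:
$F{\left(j \right)} = 1$
$- 41 \cdot 1 r{\left(1,2 \right)} \left(-3\right) F{\left(-2 \right)} = - 41 \cdot 1 \cdot 1 \left(-3\right) 1 = - 41 \cdot 1 \left(-3\right) 1 = \left(-41\right) \left(-3\right) 1 = 123 \cdot 1 = 123$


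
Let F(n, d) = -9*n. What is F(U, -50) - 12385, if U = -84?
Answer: -11629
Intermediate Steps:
F(U, -50) - 12385 = -9*(-84) - 12385 = 756 - 12385 = -11629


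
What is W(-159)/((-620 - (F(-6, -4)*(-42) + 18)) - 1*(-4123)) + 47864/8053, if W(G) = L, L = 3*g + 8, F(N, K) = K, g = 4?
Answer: 158925948/26711801 ≈ 5.9497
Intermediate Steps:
L = 20 (L = 3*4 + 8 = 12 + 8 = 20)
W(G) = 20
W(-159)/((-620 - (F(-6, -4)*(-42) + 18)) - 1*(-4123)) + 47864/8053 = 20/((-620 - (-4*(-42) + 18)) - 1*(-4123)) + 47864/8053 = 20/((-620 - (168 + 18)) + 4123) + 47864*(1/8053) = 20/((-620 - 1*186) + 4123) + 47864/8053 = 20/((-620 - 186) + 4123) + 47864/8053 = 20/(-806 + 4123) + 47864/8053 = 20/3317 + 47864/8053 = 158925948/26711801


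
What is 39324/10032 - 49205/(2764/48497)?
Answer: -249366683279/288838 ≈ -8.6334e+5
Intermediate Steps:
39324/10032 - 49205/(2764/48497) = 39324*(1/10032) - 49205/(2764*(1/48497)) = 3277/836 - 49205/2764/48497 = 3277/836 - 49205*48497/2764 = 3277/836 - 2386294885/2764 = -249366683279/288838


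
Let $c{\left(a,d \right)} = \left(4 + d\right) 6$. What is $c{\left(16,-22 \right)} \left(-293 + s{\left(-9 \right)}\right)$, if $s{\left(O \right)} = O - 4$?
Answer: $33048$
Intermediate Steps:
$c{\left(a,d \right)} = 24 + 6 d$
$s{\left(O \right)} = -4 + O$ ($s{\left(O \right)} = O - 4 = -4 + O$)
$c{\left(16,-22 \right)} \left(-293 + s{\left(-9 \right)}\right) = \left(24 + 6 \left(-22\right)\right) \left(-293 - 13\right) = \left(24 - 132\right) \left(-293 - 13\right) = \left(-108\right) \left(-306\right) = 33048$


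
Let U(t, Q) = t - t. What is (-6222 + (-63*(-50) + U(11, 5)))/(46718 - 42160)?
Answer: -1536/2279 ≈ -0.67398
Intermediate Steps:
U(t, Q) = 0
(-6222 + (-63*(-50) + U(11, 5)))/(46718 - 42160) = (-6222 + (-63*(-50) + 0))/(46718 - 42160) = (-6222 + (3150 + 0))/4558 = (-6222 + 3150)*(1/4558) = -3072*1/4558 = -1536/2279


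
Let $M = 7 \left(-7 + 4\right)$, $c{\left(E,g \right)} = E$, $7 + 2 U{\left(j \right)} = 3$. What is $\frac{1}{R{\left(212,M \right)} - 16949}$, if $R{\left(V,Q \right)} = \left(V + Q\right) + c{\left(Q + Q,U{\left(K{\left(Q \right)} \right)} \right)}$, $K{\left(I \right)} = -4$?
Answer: $- \frac{1}{16800} \approx -5.9524 \cdot 10^{-5}$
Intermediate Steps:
$U{\left(j \right)} = -2$ ($U{\left(j \right)} = - \frac{7}{2} + \frac{1}{2} \cdot 3 = - \frac{7}{2} + \frac{3}{2} = -2$)
$M = -21$ ($M = 7 \left(-3\right) = -21$)
$R{\left(V,Q \right)} = V + 3 Q$ ($R{\left(V,Q \right)} = \left(V + Q\right) + \left(Q + Q\right) = \left(Q + V\right) + 2 Q = V + 3 Q$)
$\frac{1}{R{\left(212,M \right)} - 16949} = \frac{1}{\left(212 + 3 \left(-21\right)\right) - 16949} = \frac{1}{\left(212 - 63\right) - 16949} = \frac{1}{149 - 16949} = \frac{1}{-16800} = - \frac{1}{16800}$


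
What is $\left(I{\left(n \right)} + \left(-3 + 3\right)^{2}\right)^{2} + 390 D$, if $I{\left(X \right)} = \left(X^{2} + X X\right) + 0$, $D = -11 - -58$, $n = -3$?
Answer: $18654$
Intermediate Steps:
$D = 47$ ($D = -11 + 58 = 47$)
$I{\left(X \right)} = 2 X^{2}$ ($I{\left(X \right)} = \left(X^{2} + X^{2}\right) + 0 = 2 X^{2} + 0 = 2 X^{2}$)
$\left(I{\left(n \right)} + \left(-3 + 3\right)^{2}\right)^{2} + 390 D = \left(2 \left(-3\right)^{2} + \left(-3 + 3\right)^{2}\right)^{2} + 390 \cdot 47 = \left(2 \cdot 9 + 0^{2}\right)^{2} + 18330 = \left(18 + 0\right)^{2} + 18330 = 18^{2} + 18330 = 324 + 18330 = 18654$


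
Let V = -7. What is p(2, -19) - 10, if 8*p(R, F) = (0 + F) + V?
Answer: -53/4 ≈ -13.250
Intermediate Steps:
p(R, F) = -7/8 + F/8 (p(R, F) = ((0 + F) - 7)/8 = (F - 7)/8 = (-7 + F)/8 = -7/8 + F/8)
p(2, -19) - 10 = (-7/8 + (⅛)*(-19)) - 10 = (-7/8 - 19/8) - 10 = -13/4 - 10 = -53/4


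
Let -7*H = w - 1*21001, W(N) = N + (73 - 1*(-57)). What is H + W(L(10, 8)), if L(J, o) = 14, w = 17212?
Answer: 4797/7 ≈ 685.29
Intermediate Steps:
W(N) = 130 + N (W(N) = N + (73 + 57) = N + 130 = 130 + N)
H = 3789/7 (H = -(17212 - 1*21001)/7 = -(17212 - 21001)/7 = -1/7*(-3789) = 3789/7 ≈ 541.29)
H + W(L(10, 8)) = 3789/7 + (130 + 14) = 3789/7 + 144 = 4797/7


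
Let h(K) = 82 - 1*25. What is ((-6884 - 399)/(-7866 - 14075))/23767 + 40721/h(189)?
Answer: 21234851424718/29723889579 ≈ 714.40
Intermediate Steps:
h(K) = 57 (h(K) = 82 - 25 = 57)
((-6884 - 399)/(-7866 - 14075))/23767 + 40721/h(189) = ((-6884 - 399)/(-7866 - 14075))/23767 + 40721/57 = -7283/(-21941)*(1/23767) + 40721*(1/57) = -7283*(-1/21941)*(1/23767) + 40721/57 = (7283/21941)*(1/23767) + 40721/57 = 7283/521471747 + 40721/57 = 21234851424718/29723889579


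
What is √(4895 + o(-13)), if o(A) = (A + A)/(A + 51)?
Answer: 8*√27607/19 ≈ 69.959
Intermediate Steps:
o(A) = 2*A/(51 + A) (o(A) = (2*A)/(51 + A) = 2*A/(51 + A))
√(4895 + o(-13)) = √(4895 + 2*(-13)/(51 - 13)) = √(4895 + 2*(-13)/38) = √(4895 + 2*(-13)*(1/38)) = √(4895 - 13/19) = √(92992/19) = 8*√27607/19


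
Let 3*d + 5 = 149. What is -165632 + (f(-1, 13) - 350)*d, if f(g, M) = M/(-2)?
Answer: -182744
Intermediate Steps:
d = 48 (d = -5/3 + (⅓)*149 = -5/3 + 149/3 = 48)
f(g, M) = -M/2 (f(g, M) = M*(-½) = -M/2)
-165632 + (f(-1, 13) - 350)*d = -165632 + (-½*13 - 350)*48 = -165632 + (-13/2 - 350)*48 = -165632 - 713/2*48 = -165632 - 17112 = -182744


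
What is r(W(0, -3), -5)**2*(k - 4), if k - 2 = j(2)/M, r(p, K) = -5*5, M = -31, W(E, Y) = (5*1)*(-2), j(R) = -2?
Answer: -37500/31 ≈ -1209.7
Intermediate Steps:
W(E, Y) = -10 (W(E, Y) = 5*(-2) = -10)
r(p, K) = -25
k = 64/31 (k = 2 - 2/(-31) = 2 - 2*(-1/31) = 2 + 2/31 = 64/31 ≈ 2.0645)
r(W(0, -3), -5)**2*(k - 4) = (-25)**2*(64/31 - 4) = 625*(-60/31) = -37500/31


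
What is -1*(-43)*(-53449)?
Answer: -2298307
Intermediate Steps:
-1*(-43)*(-53449) = 43*(-53449) = -2298307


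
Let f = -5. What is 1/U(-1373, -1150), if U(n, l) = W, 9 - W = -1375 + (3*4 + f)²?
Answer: 1/1335 ≈ 0.00074906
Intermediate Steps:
W = 1335 (W = 9 - (-1375 + (3*4 - 5)²) = 9 - (-1375 + (12 - 5)²) = 9 - (-1375 + 7²) = 9 - (-1375 + 49) = 9 - 1*(-1326) = 9 + 1326 = 1335)
U(n, l) = 1335
1/U(-1373, -1150) = 1/1335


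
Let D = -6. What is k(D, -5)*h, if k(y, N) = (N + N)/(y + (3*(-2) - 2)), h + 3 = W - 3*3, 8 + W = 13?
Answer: -5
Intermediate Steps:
W = 5 (W = -8 + 13 = 5)
h = -7 (h = -3 + (5 - 3*3) = -3 + (5 - 9) = -3 - 4 = -7)
k(y, N) = 2*N/(-8 + y) (k(y, N) = (2*N)/(y + (-6 - 2)) = (2*N)/(y - 8) = (2*N)/(-8 + y) = 2*N/(-8 + y))
k(D, -5)*h = (2*(-5)/(-8 - 6))*(-7) = (2*(-5)/(-14))*(-7) = (2*(-5)*(-1/14))*(-7) = (5/7)*(-7) = -5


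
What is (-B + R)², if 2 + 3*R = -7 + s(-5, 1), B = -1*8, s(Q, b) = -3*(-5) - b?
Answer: 841/9 ≈ 93.444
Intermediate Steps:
s(Q, b) = 15 - b
B = -8
R = 5/3 (R = -⅔ + (-7 + (15 - 1*1))/3 = -⅔ + (-7 + (15 - 1))/3 = -⅔ + (-7 + 14)/3 = -⅔ + (⅓)*7 = -⅔ + 7/3 = 5/3 ≈ 1.6667)
(-B + R)² = (-1*(-8) + 5/3)² = (8 + 5/3)² = (29/3)² = 841/9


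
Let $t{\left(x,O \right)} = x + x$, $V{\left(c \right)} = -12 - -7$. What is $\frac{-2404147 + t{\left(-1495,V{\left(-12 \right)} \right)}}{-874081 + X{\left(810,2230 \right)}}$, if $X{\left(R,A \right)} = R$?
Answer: $\frac{2407137}{873271} \approx 2.7565$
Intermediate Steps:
$V{\left(c \right)} = -5$ ($V{\left(c \right)} = -12 + 7 = -5$)
$t{\left(x,O \right)} = 2 x$
$\frac{-2404147 + t{\left(-1495,V{\left(-12 \right)} \right)}}{-874081 + X{\left(810,2230 \right)}} = \frac{-2404147 + 2 \left(-1495\right)}{-874081 + 810} = \frac{-2404147 - 2990}{-873271} = \left(-2407137\right) \left(- \frac{1}{873271}\right) = \frac{2407137}{873271}$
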